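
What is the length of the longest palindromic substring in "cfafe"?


Input: "cfafe"
Checking substrings for palindromes:
  [1:4] "faf" (len 3) => palindrome
Longest palindromic substring: "faf" with length 3

3


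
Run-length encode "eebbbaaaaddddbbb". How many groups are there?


Input: eebbbaaaaddddbbb
Scanning for consecutive runs:
  Group 1: 'e' x 2 (positions 0-1)
  Group 2: 'b' x 3 (positions 2-4)
  Group 3: 'a' x 4 (positions 5-8)
  Group 4: 'd' x 4 (positions 9-12)
  Group 5: 'b' x 3 (positions 13-15)
Total groups: 5

5


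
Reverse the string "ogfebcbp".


Input: ogfebcbp
Reading characters right to left:
  Position 7: 'p'
  Position 6: 'b'
  Position 5: 'c'
  Position 4: 'b'
  Position 3: 'e'
  Position 2: 'f'
  Position 1: 'g'
  Position 0: 'o'
Reversed: pbcbefgo

pbcbefgo


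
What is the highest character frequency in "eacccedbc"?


Input: eacccedbc
Character counts:
  'a': 1
  'b': 1
  'c': 4
  'd': 1
  'e': 2
Maximum frequency: 4

4


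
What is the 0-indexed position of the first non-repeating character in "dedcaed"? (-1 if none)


Input: dedcaed
Character frequencies:
  'a': 1
  'c': 1
  'd': 3
  'e': 2
Scanning left to right for freq == 1:
  Position 0 ('d'): freq=3, skip
  Position 1 ('e'): freq=2, skip
  Position 2 ('d'): freq=3, skip
  Position 3 ('c'): unique! => answer = 3

3


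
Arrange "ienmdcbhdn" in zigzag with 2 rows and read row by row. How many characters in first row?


Zigzag "ienmdcbhdn" into 2 rows:
Placing characters:
  'i' => row 0
  'e' => row 1
  'n' => row 0
  'm' => row 1
  'd' => row 0
  'c' => row 1
  'b' => row 0
  'h' => row 1
  'd' => row 0
  'n' => row 1
Rows:
  Row 0: "indbd"
  Row 1: "emchn"
First row length: 5

5


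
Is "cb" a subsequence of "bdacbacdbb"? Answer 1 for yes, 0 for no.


Check if "cb" is a subsequence of "bdacbacdbb"
Greedy scan:
  Position 0 ('b'): no match needed
  Position 1 ('d'): no match needed
  Position 2 ('a'): no match needed
  Position 3 ('c'): matches sub[0] = 'c'
  Position 4 ('b'): matches sub[1] = 'b'
  Position 5 ('a'): no match needed
  Position 6 ('c'): no match needed
  Position 7 ('d'): no match needed
  Position 8 ('b'): no match needed
  Position 9 ('b'): no match needed
All 2 characters matched => is a subsequence

1


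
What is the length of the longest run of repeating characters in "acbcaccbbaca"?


Input: "acbcaccbbaca"
Scanning for longest run:
  Position 1 ('c'): new char, reset run to 1
  Position 2 ('b'): new char, reset run to 1
  Position 3 ('c'): new char, reset run to 1
  Position 4 ('a'): new char, reset run to 1
  Position 5 ('c'): new char, reset run to 1
  Position 6 ('c'): continues run of 'c', length=2
  Position 7 ('b'): new char, reset run to 1
  Position 8 ('b'): continues run of 'b', length=2
  Position 9 ('a'): new char, reset run to 1
  Position 10 ('c'): new char, reset run to 1
  Position 11 ('a'): new char, reset run to 1
Longest run: 'c' with length 2

2


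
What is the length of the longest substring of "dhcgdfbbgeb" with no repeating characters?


Input: "dhcgdfbbgeb"
Sliding window (track last position of each char):
  Position 0 ('d'): window [0,0] length 1 -- new best
  Position 1 ('h'): window [0,1] length 2 -- new best
  Position 2 ('c'): window [0,2] length 3 -- new best
  Position 3 ('g'): window [0,3] length 4 -- new best
  Position 4 ('d'): repeat (last at 0), move window start to 1
  Position 4 ('d'): window [1,4] length 4
  Position 5 ('f'): window [1,5] length 5 -- new best
  Position 6 ('b'): window [1,6] length 6 -- new best
  Position 7 ('b'): repeat (last at 6), move window start to 7
  Position 7 ('b'): window [7,7] length 1
  Position 8 ('g'): window [7,8] length 2
  Position 9 ('e'): window [7,9] length 3
  Position 10 ('b'): repeat (last at 7), move window start to 8
  Position 10 ('b'): window [8,10] length 3
Longest substring with no repeats: "hcgdfb" with length 6

6


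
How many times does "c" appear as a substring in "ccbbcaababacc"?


Searching for "c" in "ccbbcaababacc"
Scanning each position:
  Position 0: "c" => MATCH
  Position 1: "c" => MATCH
  Position 2: "b" => no
  Position 3: "b" => no
  Position 4: "c" => MATCH
  Position 5: "a" => no
  Position 6: "a" => no
  Position 7: "b" => no
  Position 8: "a" => no
  Position 9: "b" => no
  Position 10: "a" => no
  Position 11: "c" => MATCH
  Position 12: "c" => MATCH
Total occurrences: 5

5


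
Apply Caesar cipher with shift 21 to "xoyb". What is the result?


Caesar cipher: shift "xoyb" by 21
  'x' (pos 23) + 21 = pos 18 = 's'
  'o' (pos 14) + 21 = pos 9 = 'j'
  'y' (pos 24) + 21 = pos 19 = 't'
  'b' (pos 1) + 21 = pos 22 = 'w'
Result: sjtw

sjtw


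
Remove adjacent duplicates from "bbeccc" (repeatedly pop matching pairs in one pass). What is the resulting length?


Input: bbeccc
Stack-based adjacent duplicate removal:
  Read 'b': push. Stack: b
  Read 'b': matches stack top 'b' => pop. Stack: (empty)
  Read 'e': push. Stack: e
  Read 'c': push. Stack: ec
  Read 'c': matches stack top 'c' => pop. Stack: e
  Read 'c': push. Stack: ec
Final stack: "ec" (length 2)

2


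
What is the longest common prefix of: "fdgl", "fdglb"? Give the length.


Words: fdgl, fdglb
  Position 0: all 'f' => match
  Position 1: all 'd' => match
  Position 2: all 'g' => match
  Position 3: all 'l' => match
LCP = "fdgl" (length 4)

4


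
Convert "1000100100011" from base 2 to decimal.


Input: "1000100100011" in base 2
Positional expansion:
  Digit '1' (value 1) x 2^12 = 4096
  Digit '0' (value 0) x 2^11 = 0
  Digit '0' (value 0) x 2^10 = 0
  Digit '0' (value 0) x 2^9 = 0
  Digit '1' (value 1) x 2^8 = 256
  Digit '0' (value 0) x 2^7 = 0
  Digit '0' (value 0) x 2^6 = 0
  Digit '1' (value 1) x 2^5 = 32
  Digit '0' (value 0) x 2^4 = 0
  Digit '0' (value 0) x 2^3 = 0
  Digit '0' (value 0) x 2^2 = 0
  Digit '1' (value 1) x 2^1 = 2
  Digit '1' (value 1) x 2^0 = 1
Sum = 4387

4387


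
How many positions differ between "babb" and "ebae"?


Comparing "babb" and "ebae" position by position:
  Position 0: 'b' vs 'e' => DIFFER
  Position 1: 'a' vs 'b' => DIFFER
  Position 2: 'b' vs 'a' => DIFFER
  Position 3: 'b' vs 'e' => DIFFER
Positions that differ: 4

4


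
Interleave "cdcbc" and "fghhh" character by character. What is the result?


Interleaving "cdcbc" and "fghhh":
  Position 0: 'c' from first, 'f' from second => "cf"
  Position 1: 'd' from first, 'g' from second => "dg"
  Position 2: 'c' from first, 'h' from second => "ch"
  Position 3: 'b' from first, 'h' from second => "bh"
  Position 4: 'c' from first, 'h' from second => "ch"
Result: cfdgchbhch

cfdgchbhch


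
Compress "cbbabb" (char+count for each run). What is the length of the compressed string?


Input: cbbabb
Runs:
  'c' x 1 => "c1"
  'b' x 2 => "b2"
  'a' x 1 => "a1"
  'b' x 2 => "b2"
Compressed: "c1b2a1b2"
Compressed length: 8

8


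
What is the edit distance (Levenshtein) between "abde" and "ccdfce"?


Computing edit distance: "abde" -> "ccdfce"
DP table:
           c    c    d    f    c    e
      0    1    2    3    4    5    6
  a   1    1    2    3    4    5    6
  b   2    2    2    3    4    5    6
  d   3    3    3    2    3    4    5
  e   4    4    4    3    3    4    4
Edit distance = dp[4][6] = 4

4


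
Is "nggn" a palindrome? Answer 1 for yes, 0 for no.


Input: nggn
Reversed: nggn
  Compare pos 0 ('n') with pos 3 ('n'): match
  Compare pos 1 ('g') with pos 2 ('g'): match
Result: palindrome

1


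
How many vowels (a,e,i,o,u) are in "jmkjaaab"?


Input: jmkjaaab
Checking each character:
  'j' at position 0: consonant
  'm' at position 1: consonant
  'k' at position 2: consonant
  'j' at position 3: consonant
  'a' at position 4: vowel (running total: 1)
  'a' at position 5: vowel (running total: 2)
  'a' at position 6: vowel (running total: 3)
  'b' at position 7: consonant
Total vowels: 3

3


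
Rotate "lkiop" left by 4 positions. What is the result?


Input: "lkiop", rotate left by 4
First 4 characters: "lkio"
Remaining characters: "p"
Concatenate remaining + first: "p" + "lkio" = "plkio"

plkio


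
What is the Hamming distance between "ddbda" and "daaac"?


Comparing "ddbda" and "daaac" position by position:
  Position 0: 'd' vs 'd' => same
  Position 1: 'd' vs 'a' => differ
  Position 2: 'b' vs 'a' => differ
  Position 3: 'd' vs 'a' => differ
  Position 4: 'a' vs 'c' => differ
Total differences (Hamming distance): 4

4


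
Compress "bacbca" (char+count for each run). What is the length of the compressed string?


Input: bacbca
Runs:
  'b' x 1 => "b1"
  'a' x 1 => "a1"
  'c' x 1 => "c1"
  'b' x 1 => "b1"
  'c' x 1 => "c1"
  'a' x 1 => "a1"
Compressed: "b1a1c1b1c1a1"
Compressed length: 12

12


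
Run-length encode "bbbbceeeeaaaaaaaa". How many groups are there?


Input: bbbbceeeeaaaaaaaa
Scanning for consecutive runs:
  Group 1: 'b' x 4 (positions 0-3)
  Group 2: 'c' x 1 (positions 4-4)
  Group 3: 'e' x 4 (positions 5-8)
  Group 4: 'a' x 8 (positions 9-16)
Total groups: 4

4


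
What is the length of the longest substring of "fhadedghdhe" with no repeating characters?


Input: "fhadedghdhe"
Sliding window (track last position of each char):
  Position 0 ('f'): window [0,0] length 1 -- new best
  Position 1 ('h'): window [0,1] length 2 -- new best
  Position 2 ('a'): window [0,2] length 3 -- new best
  Position 3 ('d'): window [0,3] length 4 -- new best
  Position 4 ('e'): window [0,4] length 5 -- new best
  Position 5 ('d'): repeat (last at 3), move window start to 4
  Position 5 ('d'): window [4,5] length 2
  Position 6 ('g'): window [4,6] length 3
  Position 7 ('h'): window [4,7] length 4
  Position 8 ('d'): repeat (last at 5), move window start to 6
  Position 8 ('d'): window [6,8] length 3
  Position 9 ('h'): repeat (last at 7), move window start to 8
  Position 9 ('h'): window [8,9] length 2
  Position 10 ('e'): window [8,10] length 3
Longest substring with no repeats: "fhade" with length 5

5


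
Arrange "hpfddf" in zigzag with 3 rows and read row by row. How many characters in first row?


Zigzag "hpfddf" into 3 rows:
Placing characters:
  'h' => row 0
  'p' => row 1
  'f' => row 2
  'd' => row 1
  'd' => row 0
  'f' => row 1
Rows:
  Row 0: "hd"
  Row 1: "pdf"
  Row 2: "f"
First row length: 2

2


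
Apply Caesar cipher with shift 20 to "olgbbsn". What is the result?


Caesar cipher: shift "olgbbsn" by 20
  'o' (pos 14) + 20 = pos 8 = 'i'
  'l' (pos 11) + 20 = pos 5 = 'f'
  'g' (pos 6) + 20 = pos 0 = 'a'
  'b' (pos 1) + 20 = pos 21 = 'v'
  'b' (pos 1) + 20 = pos 21 = 'v'
  's' (pos 18) + 20 = pos 12 = 'm'
  'n' (pos 13) + 20 = pos 7 = 'h'
Result: ifavvmh

ifavvmh


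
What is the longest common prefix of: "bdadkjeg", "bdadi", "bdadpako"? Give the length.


Words: bdadkjeg, bdadi, bdadpako
  Position 0: all 'b' => match
  Position 1: all 'd' => match
  Position 2: all 'a' => match
  Position 3: all 'd' => match
  Position 4: ('k', 'i', 'p') => mismatch, stop
LCP = "bdad" (length 4)

4


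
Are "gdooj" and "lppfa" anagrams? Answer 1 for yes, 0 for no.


Strings: "gdooj", "lppfa"
Sorted first:  dgjoo
Sorted second: aflpp
Differ at position 0: 'd' vs 'a' => not anagrams

0


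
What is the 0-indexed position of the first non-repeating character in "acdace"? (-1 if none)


Input: acdace
Character frequencies:
  'a': 2
  'c': 2
  'd': 1
  'e': 1
Scanning left to right for freq == 1:
  Position 0 ('a'): freq=2, skip
  Position 1 ('c'): freq=2, skip
  Position 2 ('d'): unique! => answer = 2

2


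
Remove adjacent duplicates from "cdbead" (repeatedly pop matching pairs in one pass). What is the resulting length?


Input: cdbead
Stack-based adjacent duplicate removal:
  Read 'c': push. Stack: c
  Read 'd': push. Stack: cd
  Read 'b': push. Stack: cdb
  Read 'e': push. Stack: cdbe
  Read 'a': push. Stack: cdbea
  Read 'd': push. Stack: cdbead
Final stack: "cdbead" (length 6)

6


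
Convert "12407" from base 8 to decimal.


Input: "12407" in base 8
Positional expansion:
  Digit '1' (value 1) x 8^4 = 4096
  Digit '2' (value 2) x 8^3 = 1024
  Digit '4' (value 4) x 8^2 = 256
  Digit '0' (value 0) x 8^1 = 0
  Digit '7' (value 7) x 8^0 = 7
Sum = 5383

5383


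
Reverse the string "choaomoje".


Input: choaomoje
Reading characters right to left:
  Position 8: 'e'
  Position 7: 'j'
  Position 6: 'o'
  Position 5: 'm'
  Position 4: 'o'
  Position 3: 'a'
  Position 2: 'o'
  Position 1: 'h'
  Position 0: 'c'
Reversed: ejomoaohc

ejomoaohc


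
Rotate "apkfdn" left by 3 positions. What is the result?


Input: "apkfdn", rotate left by 3
First 3 characters: "apk"
Remaining characters: "fdn"
Concatenate remaining + first: "fdn" + "apk" = "fdnapk"

fdnapk


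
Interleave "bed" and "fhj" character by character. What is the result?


Interleaving "bed" and "fhj":
  Position 0: 'b' from first, 'f' from second => "bf"
  Position 1: 'e' from first, 'h' from second => "eh"
  Position 2: 'd' from first, 'j' from second => "dj"
Result: bfehdj

bfehdj


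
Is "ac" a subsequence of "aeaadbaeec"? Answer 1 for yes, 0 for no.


Check if "ac" is a subsequence of "aeaadbaeec"
Greedy scan:
  Position 0 ('a'): matches sub[0] = 'a'
  Position 1 ('e'): no match needed
  Position 2 ('a'): no match needed
  Position 3 ('a'): no match needed
  Position 4 ('d'): no match needed
  Position 5 ('b'): no match needed
  Position 6 ('a'): no match needed
  Position 7 ('e'): no match needed
  Position 8 ('e'): no match needed
  Position 9 ('c'): matches sub[1] = 'c'
All 2 characters matched => is a subsequence

1


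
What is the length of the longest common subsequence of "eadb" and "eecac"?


LCS of "eadb" and "eecac"
DP table:
           e    e    c    a    c
      0    0    0    0    0    0
  e   0    1    1    1    1    1
  a   0    1    1    1    2    2
  d   0    1    1    1    2    2
  b   0    1    1    1    2    2
LCS length = dp[4][5] = 2

2


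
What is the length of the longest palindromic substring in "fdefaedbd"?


Input: "fdefaedbd"
Checking substrings for palindromes:
  [6:9] "dbd" (len 3) => palindrome
Longest palindromic substring: "dbd" with length 3

3


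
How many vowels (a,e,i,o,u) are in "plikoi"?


Input: plikoi
Checking each character:
  'p' at position 0: consonant
  'l' at position 1: consonant
  'i' at position 2: vowel (running total: 1)
  'k' at position 3: consonant
  'o' at position 4: vowel (running total: 2)
  'i' at position 5: vowel (running total: 3)
Total vowels: 3

3


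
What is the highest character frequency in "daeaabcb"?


Input: daeaabcb
Character counts:
  'a': 3
  'b': 2
  'c': 1
  'd': 1
  'e': 1
Maximum frequency: 3

3


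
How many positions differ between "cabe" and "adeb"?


Comparing "cabe" and "adeb" position by position:
  Position 0: 'c' vs 'a' => DIFFER
  Position 1: 'a' vs 'd' => DIFFER
  Position 2: 'b' vs 'e' => DIFFER
  Position 3: 'e' vs 'b' => DIFFER
Positions that differ: 4

4


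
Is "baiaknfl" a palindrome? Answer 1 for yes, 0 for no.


Input: baiaknfl
Reversed: lfnkaiab
  Compare pos 0 ('b') with pos 7 ('l'): MISMATCH
  Compare pos 1 ('a') with pos 6 ('f'): MISMATCH
  Compare pos 2 ('i') with pos 5 ('n'): MISMATCH
  Compare pos 3 ('a') with pos 4 ('k'): MISMATCH
Result: not a palindrome

0


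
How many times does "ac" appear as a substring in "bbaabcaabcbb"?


Searching for "ac" in "bbaabcaabcbb"
Scanning each position:
  Position 0: "bb" => no
  Position 1: "ba" => no
  Position 2: "aa" => no
  Position 3: "ab" => no
  Position 4: "bc" => no
  Position 5: "ca" => no
  Position 6: "aa" => no
  Position 7: "ab" => no
  Position 8: "bc" => no
  Position 9: "cb" => no
  Position 10: "bb" => no
Total occurrences: 0

0


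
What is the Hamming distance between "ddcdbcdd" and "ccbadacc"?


Comparing "ddcdbcdd" and "ccbadacc" position by position:
  Position 0: 'd' vs 'c' => differ
  Position 1: 'd' vs 'c' => differ
  Position 2: 'c' vs 'b' => differ
  Position 3: 'd' vs 'a' => differ
  Position 4: 'b' vs 'd' => differ
  Position 5: 'c' vs 'a' => differ
  Position 6: 'd' vs 'c' => differ
  Position 7: 'd' vs 'c' => differ
Total differences (Hamming distance): 8

8


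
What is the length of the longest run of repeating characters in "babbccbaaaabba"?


Input: "babbccbaaaabba"
Scanning for longest run:
  Position 1 ('a'): new char, reset run to 1
  Position 2 ('b'): new char, reset run to 1
  Position 3 ('b'): continues run of 'b', length=2
  Position 4 ('c'): new char, reset run to 1
  Position 5 ('c'): continues run of 'c', length=2
  Position 6 ('b'): new char, reset run to 1
  Position 7 ('a'): new char, reset run to 1
  Position 8 ('a'): continues run of 'a', length=2
  Position 9 ('a'): continues run of 'a', length=3
  Position 10 ('a'): continues run of 'a', length=4
  Position 11 ('b'): new char, reset run to 1
  Position 12 ('b'): continues run of 'b', length=2
  Position 13 ('a'): new char, reset run to 1
Longest run: 'a' with length 4

4


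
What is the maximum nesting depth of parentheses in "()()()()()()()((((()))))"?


Input: "()()()()()()()((((()))))"
Tracking depth:
  Position 0 '(': depth becomes 1
  Position 1 ')': depth becomes 0
  Position 2 '(': depth becomes 1
  Position 3 ')': depth becomes 0
  Position 4 '(': depth becomes 1
  Position 5 ')': depth becomes 0
  Position 6 '(': depth becomes 1
  Position 7 ')': depth becomes 0
  Position 8 '(': depth becomes 1
  Position 9 ')': depth becomes 0
  Position 10 '(': depth becomes 1
  Position 11 ')': depth becomes 0
  Position 12 '(': depth becomes 1
  Position 13 ')': depth becomes 0
  Position 14 '(': depth becomes 1
  Position 15 '(': depth becomes 2
  Position 16 '(': depth becomes 3
  Position 17 '(': depth becomes 4
  Position 18 '(': depth becomes 5
  Position 19 ')': depth becomes 4
  Position 20 ')': depth becomes 3
  Position 21 ')': depth becomes 2
  Position 22 ')': depth becomes 1
  Position 23 ')': depth becomes 0
Maximum depth reached: 5

5


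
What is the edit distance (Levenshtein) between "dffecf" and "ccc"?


Computing edit distance: "dffecf" -> "ccc"
DP table:
           c    c    c
      0    1    2    3
  d   1    1    2    3
  f   2    2    2    3
  f   3    3    3    3
  e   4    4    4    4
  c   5    4    4    4
  f   6    5    5    5
Edit distance = dp[6][3] = 5

5


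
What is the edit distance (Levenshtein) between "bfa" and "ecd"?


Computing edit distance: "bfa" -> "ecd"
DP table:
           e    c    d
      0    1    2    3
  b   1    1    2    3
  f   2    2    2    3
  a   3    3    3    3
Edit distance = dp[3][3] = 3

3


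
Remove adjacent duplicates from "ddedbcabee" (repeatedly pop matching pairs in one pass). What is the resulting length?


Input: ddedbcabee
Stack-based adjacent duplicate removal:
  Read 'd': push. Stack: d
  Read 'd': matches stack top 'd' => pop. Stack: (empty)
  Read 'e': push. Stack: e
  Read 'd': push. Stack: ed
  Read 'b': push. Stack: edb
  Read 'c': push. Stack: edbc
  Read 'a': push. Stack: edbca
  Read 'b': push. Stack: edbcab
  Read 'e': push. Stack: edbcabe
  Read 'e': matches stack top 'e' => pop. Stack: edbcab
Final stack: "edbcab" (length 6)

6


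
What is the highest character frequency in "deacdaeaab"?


Input: deacdaeaab
Character counts:
  'a': 4
  'b': 1
  'c': 1
  'd': 2
  'e': 2
Maximum frequency: 4

4


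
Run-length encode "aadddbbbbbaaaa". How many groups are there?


Input: aadddbbbbbaaaa
Scanning for consecutive runs:
  Group 1: 'a' x 2 (positions 0-1)
  Group 2: 'd' x 3 (positions 2-4)
  Group 3: 'b' x 5 (positions 5-9)
  Group 4: 'a' x 4 (positions 10-13)
Total groups: 4

4


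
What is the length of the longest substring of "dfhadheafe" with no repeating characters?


Input: "dfhadheafe"
Sliding window (track last position of each char):
  Position 0 ('d'): window [0,0] length 1 -- new best
  Position 1 ('f'): window [0,1] length 2 -- new best
  Position 2 ('h'): window [0,2] length 3 -- new best
  Position 3 ('a'): window [0,3] length 4 -- new best
  Position 4 ('d'): repeat (last at 0), move window start to 1
  Position 4 ('d'): window [1,4] length 4
  Position 5 ('h'): repeat (last at 2), move window start to 3
  Position 5 ('h'): window [3,5] length 3
  Position 6 ('e'): window [3,6] length 4
  Position 7 ('a'): repeat (last at 3), move window start to 4
  Position 7 ('a'): window [4,7] length 4
  Position 8 ('f'): window [4,8] length 5 -- new best
  Position 9 ('e'): repeat (last at 6), move window start to 7
  Position 9 ('e'): window [7,9] length 3
Longest substring with no repeats: "dheaf" with length 5

5


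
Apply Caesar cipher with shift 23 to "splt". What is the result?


Caesar cipher: shift "splt" by 23
  's' (pos 18) + 23 = pos 15 = 'p'
  'p' (pos 15) + 23 = pos 12 = 'm'
  'l' (pos 11) + 23 = pos 8 = 'i'
  't' (pos 19) + 23 = pos 16 = 'q'
Result: pmiq

pmiq


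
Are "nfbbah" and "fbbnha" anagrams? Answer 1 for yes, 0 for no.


Strings: "nfbbah", "fbbnha"
Sorted first:  abbfhn
Sorted second: abbfhn
Sorted forms match => anagrams

1


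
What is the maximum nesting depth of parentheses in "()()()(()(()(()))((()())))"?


Input: "()()()(()(()(()))((()())))"
Tracking depth:
  Position 0 '(': depth becomes 1
  Position 1 ')': depth becomes 0
  Position 2 '(': depth becomes 1
  Position 3 ')': depth becomes 0
  Position 4 '(': depth becomes 1
  Position 5 ')': depth becomes 0
  Position 6 '(': depth becomes 1
  Position 7 '(': depth becomes 2
  Position 8 ')': depth becomes 1
  Position 9 '(': depth becomes 2
  Position 10 '(': depth becomes 3
  Position 11 ')': depth becomes 2
  Position 12 '(': depth becomes 3
  Position 13 '(': depth becomes 4
  Position 14 ')': depth becomes 3
  Position 15 ')': depth becomes 2
  Position 16 ')': depth becomes 1
  Position 17 '(': depth becomes 2
  Position 18 '(': depth becomes 3
  Position 19 '(': depth becomes 4
  Position 20 ')': depth becomes 3
  Position 21 '(': depth becomes 4
  Position 22 ')': depth becomes 3
  Position 23 ')': depth becomes 2
  Position 24 ')': depth becomes 1
  Position 25 ')': depth becomes 0
Maximum depth reached: 4

4


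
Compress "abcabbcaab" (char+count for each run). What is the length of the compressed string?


Input: abcabbcaab
Runs:
  'a' x 1 => "a1"
  'b' x 1 => "b1"
  'c' x 1 => "c1"
  'a' x 1 => "a1"
  'b' x 2 => "b2"
  'c' x 1 => "c1"
  'a' x 2 => "a2"
  'b' x 1 => "b1"
Compressed: "a1b1c1a1b2c1a2b1"
Compressed length: 16

16


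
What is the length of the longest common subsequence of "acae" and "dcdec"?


LCS of "acae" and "dcdec"
DP table:
           d    c    d    e    c
      0    0    0    0    0    0
  a   0    0    0    0    0    0
  c   0    0    1    1    1    1
  a   0    0    1    1    1    1
  e   0    0    1    1    2    2
LCS length = dp[4][5] = 2

2


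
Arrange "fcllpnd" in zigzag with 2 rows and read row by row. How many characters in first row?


Zigzag "fcllpnd" into 2 rows:
Placing characters:
  'f' => row 0
  'c' => row 1
  'l' => row 0
  'l' => row 1
  'p' => row 0
  'n' => row 1
  'd' => row 0
Rows:
  Row 0: "flpd"
  Row 1: "cln"
First row length: 4

4


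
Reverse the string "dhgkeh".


Input: dhgkeh
Reading characters right to left:
  Position 5: 'h'
  Position 4: 'e'
  Position 3: 'k'
  Position 2: 'g'
  Position 1: 'h'
  Position 0: 'd'
Reversed: hekghd

hekghd


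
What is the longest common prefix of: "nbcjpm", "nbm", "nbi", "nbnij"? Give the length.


Words: nbcjpm, nbm, nbi, nbnij
  Position 0: all 'n' => match
  Position 1: all 'b' => match
  Position 2: ('c', 'm', 'i', 'n') => mismatch, stop
LCP = "nb" (length 2)

2


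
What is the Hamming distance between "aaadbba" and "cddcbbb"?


Comparing "aaadbba" and "cddcbbb" position by position:
  Position 0: 'a' vs 'c' => differ
  Position 1: 'a' vs 'd' => differ
  Position 2: 'a' vs 'd' => differ
  Position 3: 'd' vs 'c' => differ
  Position 4: 'b' vs 'b' => same
  Position 5: 'b' vs 'b' => same
  Position 6: 'a' vs 'b' => differ
Total differences (Hamming distance): 5

5


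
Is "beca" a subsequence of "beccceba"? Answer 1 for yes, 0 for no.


Check if "beca" is a subsequence of "beccceba"
Greedy scan:
  Position 0 ('b'): matches sub[0] = 'b'
  Position 1 ('e'): matches sub[1] = 'e'
  Position 2 ('c'): matches sub[2] = 'c'
  Position 3 ('c'): no match needed
  Position 4 ('c'): no match needed
  Position 5 ('e'): no match needed
  Position 6 ('b'): no match needed
  Position 7 ('a'): matches sub[3] = 'a'
All 4 characters matched => is a subsequence

1


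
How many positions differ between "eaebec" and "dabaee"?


Comparing "eaebec" and "dabaee" position by position:
  Position 0: 'e' vs 'd' => DIFFER
  Position 1: 'a' vs 'a' => same
  Position 2: 'e' vs 'b' => DIFFER
  Position 3: 'b' vs 'a' => DIFFER
  Position 4: 'e' vs 'e' => same
  Position 5: 'c' vs 'e' => DIFFER
Positions that differ: 4

4


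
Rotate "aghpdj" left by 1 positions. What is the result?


Input: "aghpdj", rotate left by 1
First 1 characters: "a"
Remaining characters: "ghpdj"
Concatenate remaining + first: "ghpdj" + "a" = "ghpdja"

ghpdja


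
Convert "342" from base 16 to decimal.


Input: "342" in base 16
Positional expansion:
  Digit '3' (value 3) x 16^2 = 768
  Digit '4' (value 4) x 16^1 = 64
  Digit '2' (value 2) x 16^0 = 2
Sum = 834

834


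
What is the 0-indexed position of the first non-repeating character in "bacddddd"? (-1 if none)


Input: bacddddd
Character frequencies:
  'a': 1
  'b': 1
  'c': 1
  'd': 5
Scanning left to right for freq == 1:
  Position 0 ('b'): unique! => answer = 0

0


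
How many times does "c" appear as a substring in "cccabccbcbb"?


Searching for "c" in "cccabccbcbb"
Scanning each position:
  Position 0: "c" => MATCH
  Position 1: "c" => MATCH
  Position 2: "c" => MATCH
  Position 3: "a" => no
  Position 4: "b" => no
  Position 5: "c" => MATCH
  Position 6: "c" => MATCH
  Position 7: "b" => no
  Position 8: "c" => MATCH
  Position 9: "b" => no
  Position 10: "b" => no
Total occurrences: 6

6


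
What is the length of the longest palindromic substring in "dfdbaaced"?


Input: "dfdbaaced"
Checking substrings for palindromes:
  [0:3] "dfd" (len 3) => palindrome
  [4:6] "aa" (len 2) => palindrome
Longest palindromic substring: "dfd" with length 3

3


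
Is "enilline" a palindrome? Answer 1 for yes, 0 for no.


Input: enilline
Reversed: enilline
  Compare pos 0 ('e') with pos 7 ('e'): match
  Compare pos 1 ('n') with pos 6 ('n'): match
  Compare pos 2 ('i') with pos 5 ('i'): match
  Compare pos 3 ('l') with pos 4 ('l'): match
Result: palindrome

1


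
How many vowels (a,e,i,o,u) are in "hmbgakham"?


Input: hmbgakham
Checking each character:
  'h' at position 0: consonant
  'm' at position 1: consonant
  'b' at position 2: consonant
  'g' at position 3: consonant
  'a' at position 4: vowel (running total: 1)
  'k' at position 5: consonant
  'h' at position 6: consonant
  'a' at position 7: vowel (running total: 2)
  'm' at position 8: consonant
Total vowels: 2

2


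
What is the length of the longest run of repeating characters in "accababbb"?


Input: "accababbb"
Scanning for longest run:
  Position 1 ('c'): new char, reset run to 1
  Position 2 ('c'): continues run of 'c', length=2
  Position 3 ('a'): new char, reset run to 1
  Position 4 ('b'): new char, reset run to 1
  Position 5 ('a'): new char, reset run to 1
  Position 6 ('b'): new char, reset run to 1
  Position 7 ('b'): continues run of 'b', length=2
  Position 8 ('b'): continues run of 'b', length=3
Longest run: 'b' with length 3

3


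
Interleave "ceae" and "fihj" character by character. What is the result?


Interleaving "ceae" and "fihj":
  Position 0: 'c' from first, 'f' from second => "cf"
  Position 1: 'e' from first, 'i' from second => "ei"
  Position 2: 'a' from first, 'h' from second => "ah"
  Position 3: 'e' from first, 'j' from second => "ej"
Result: cfeiahej

cfeiahej


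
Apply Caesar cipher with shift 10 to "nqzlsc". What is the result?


Caesar cipher: shift "nqzlsc" by 10
  'n' (pos 13) + 10 = pos 23 = 'x'
  'q' (pos 16) + 10 = pos 0 = 'a'
  'z' (pos 25) + 10 = pos 9 = 'j'
  'l' (pos 11) + 10 = pos 21 = 'v'
  's' (pos 18) + 10 = pos 2 = 'c'
  'c' (pos 2) + 10 = pos 12 = 'm'
Result: xajvcm

xajvcm


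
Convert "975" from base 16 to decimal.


Input: "975" in base 16
Positional expansion:
  Digit '9' (value 9) x 16^2 = 2304
  Digit '7' (value 7) x 16^1 = 112
  Digit '5' (value 5) x 16^0 = 5
Sum = 2421

2421


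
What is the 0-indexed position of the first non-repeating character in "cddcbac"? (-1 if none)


Input: cddcbac
Character frequencies:
  'a': 1
  'b': 1
  'c': 3
  'd': 2
Scanning left to right for freq == 1:
  Position 0 ('c'): freq=3, skip
  Position 1 ('d'): freq=2, skip
  Position 2 ('d'): freq=2, skip
  Position 3 ('c'): freq=3, skip
  Position 4 ('b'): unique! => answer = 4

4


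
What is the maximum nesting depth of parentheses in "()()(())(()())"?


Input: "()()(())(()())"
Tracking depth:
  Position 0 '(': depth becomes 1
  Position 1 ')': depth becomes 0
  Position 2 '(': depth becomes 1
  Position 3 ')': depth becomes 0
  Position 4 '(': depth becomes 1
  Position 5 '(': depth becomes 2
  Position 6 ')': depth becomes 1
  Position 7 ')': depth becomes 0
  Position 8 '(': depth becomes 1
  Position 9 '(': depth becomes 2
  Position 10 ')': depth becomes 1
  Position 11 '(': depth becomes 2
  Position 12 ')': depth becomes 1
  Position 13 ')': depth becomes 0
Maximum depth reached: 2

2


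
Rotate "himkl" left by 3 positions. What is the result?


Input: "himkl", rotate left by 3
First 3 characters: "him"
Remaining characters: "kl"
Concatenate remaining + first: "kl" + "him" = "klhim"

klhim


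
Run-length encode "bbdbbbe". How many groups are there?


Input: bbdbbbe
Scanning for consecutive runs:
  Group 1: 'b' x 2 (positions 0-1)
  Group 2: 'd' x 1 (positions 2-2)
  Group 3: 'b' x 3 (positions 3-5)
  Group 4: 'e' x 1 (positions 6-6)
Total groups: 4

4


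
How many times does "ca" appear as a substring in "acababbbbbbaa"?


Searching for "ca" in "acababbbbbbaa"
Scanning each position:
  Position 0: "ac" => no
  Position 1: "ca" => MATCH
  Position 2: "ab" => no
  Position 3: "ba" => no
  Position 4: "ab" => no
  Position 5: "bb" => no
  Position 6: "bb" => no
  Position 7: "bb" => no
  Position 8: "bb" => no
  Position 9: "bb" => no
  Position 10: "ba" => no
  Position 11: "aa" => no
Total occurrences: 1

1


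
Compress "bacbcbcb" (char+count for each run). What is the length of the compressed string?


Input: bacbcbcb
Runs:
  'b' x 1 => "b1"
  'a' x 1 => "a1"
  'c' x 1 => "c1"
  'b' x 1 => "b1"
  'c' x 1 => "c1"
  'b' x 1 => "b1"
  'c' x 1 => "c1"
  'b' x 1 => "b1"
Compressed: "b1a1c1b1c1b1c1b1"
Compressed length: 16

16


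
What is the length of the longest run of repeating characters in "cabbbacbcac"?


Input: "cabbbacbcac"
Scanning for longest run:
  Position 1 ('a'): new char, reset run to 1
  Position 2 ('b'): new char, reset run to 1
  Position 3 ('b'): continues run of 'b', length=2
  Position 4 ('b'): continues run of 'b', length=3
  Position 5 ('a'): new char, reset run to 1
  Position 6 ('c'): new char, reset run to 1
  Position 7 ('b'): new char, reset run to 1
  Position 8 ('c'): new char, reset run to 1
  Position 9 ('a'): new char, reset run to 1
  Position 10 ('c'): new char, reset run to 1
Longest run: 'b' with length 3

3


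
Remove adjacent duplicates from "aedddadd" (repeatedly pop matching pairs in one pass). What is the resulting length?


Input: aedddadd
Stack-based adjacent duplicate removal:
  Read 'a': push. Stack: a
  Read 'e': push. Stack: ae
  Read 'd': push. Stack: aed
  Read 'd': matches stack top 'd' => pop. Stack: ae
  Read 'd': push. Stack: aed
  Read 'a': push. Stack: aeda
  Read 'd': push. Stack: aedad
  Read 'd': matches stack top 'd' => pop. Stack: aeda
Final stack: "aeda" (length 4)

4


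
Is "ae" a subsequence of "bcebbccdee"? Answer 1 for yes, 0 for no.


Check if "ae" is a subsequence of "bcebbccdee"
Greedy scan:
  Position 0 ('b'): no match needed
  Position 1 ('c'): no match needed
  Position 2 ('e'): no match needed
  Position 3 ('b'): no match needed
  Position 4 ('b'): no match needed
  Position 5 ('c'): no match needed
  Position 6 ('c'): no match needed
  Position 7 ('d'): no match needed
  Position 8 ('e'): no match needed
  Position 9 ('e'): no match needed
Only matched 0/2 characters => not a subsequence

0


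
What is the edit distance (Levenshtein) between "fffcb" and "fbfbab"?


Computing edit distance: "fffcb" -> "fbfbab"
DP table:
           f    b    f    b    a    b
      0    1    2    3    4    5    6
  f   1    0    1    2    3    4    5
  f   2    1    1    1    2    3    4
  f   3    2    2    1    2    3    4
  c   4    3    3    2    2    3    4
  b   5    4    3    3    2    3    3
Edit distance = dp[5][6] = 3

3


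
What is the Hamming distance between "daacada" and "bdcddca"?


Comparing "daacada" and "bdcddca" position by position:
  Position 0: 'd' vs 'b' => differ
  Position 1: 'a' vs 'd' => differ
  Position 2: 'a' vs 'c' => differ
  Position 3: 'c' vs 'd' => differ
  Position 4: 'a' vs 'd' => differ
  Position 5: 'd' vs 'c' => differ
  Position 6: 'a' vs 'a' => same
Total differences (Hamming distance): 6

6


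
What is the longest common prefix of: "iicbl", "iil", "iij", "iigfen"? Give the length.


Words: iicbl, iil, iij, iigfen
  Position 0: all 'i' => match
  Position 1: all 'i' => match
  Position 2: ('c', 'l', 'j', 'g') => mismatch, stop
LCP = "ii" (length 2)

2


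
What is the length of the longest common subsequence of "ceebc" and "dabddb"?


LCS of "ceebc" and "dabddb"
DP table:
           d    a    b    d    d    b
      0    0    0    0    0    0    0
  c   0    0    0    0    0    0    0
  e   0    0    0    0    0    0    0
  e   0    0    0    0    0    0    0
  b   0    0    0    1    1    1    1
  c   0    0    0    1    1    1    1
LCS length = dp[5][6] = 1

1


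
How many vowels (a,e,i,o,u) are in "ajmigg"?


Input: ajmigg
Checking each character:
  'a' at position 0: vowel (running total: 1)
  'j' at position 1: consonant
  'm' at position 2: consonant
  'i' at position 3: vowel (running total: 2)
  'g' at position 4: consonant
  'g' at position 5: consonant
Total vowels: 2

2


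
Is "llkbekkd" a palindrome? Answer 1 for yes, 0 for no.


Input: llkbekkd
Reversed: dkkebkll
  Compare pos 0 ('l') with pos 7 ('d'): MISMATCH
  Compare pos 1 ('l') with pos 6 ('k'): MISMATCH
  Compare pos 2 ('k') with pos 5 ('k'): match
  Compare pos 3 ('b') with pos 4 ('e'): MISMATCH
Result: not a palindrome

0


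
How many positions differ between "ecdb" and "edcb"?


Comparing "ecdb" and "edcb" position by position:
  Position 0: 'e' vs 'e' => same
  Position 1: 'c' vs 'd' => DIFFER
  Position 2: 'd' vs 'c' => DIFFER
  Position 3: 'b' vs 'b' => same
Positions that differ: 2

2


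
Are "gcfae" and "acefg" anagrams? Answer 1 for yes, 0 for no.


Strings: "gcfae", "acefg"
Sorted first:  acefg
Sorted second: acefg
Sorted forms match => anagrams

1


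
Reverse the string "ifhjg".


Input: ifhjg
Reading characters right to left:
  Position 4: 'g'
  Position 3: 'j'
  Position 2: 'h'
  Position 1: 'f'
  Position 0: 'i'
Reversed: gjhfi

gjhfi


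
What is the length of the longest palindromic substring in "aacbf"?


Input: "aacbf"
Checking substrings for palindromes:
  [0:2] "aa" (len 2) => palindrome
Longest palindromic substring: "aa" with length 2

2


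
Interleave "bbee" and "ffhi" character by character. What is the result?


Interleaving "bbee" and "ffhi":
  Position 0: 'b' from first, 'f' from second => "bf"
  Position 1: 'b' from first, 'f' from second => "bf"
  Position 2: 'e' from first, 'h' from second => "eh"
  Position 3: 'e' from first, 'i' from second => "ei"
Result: bfbfehei

bfbfehei


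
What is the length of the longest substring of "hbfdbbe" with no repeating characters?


Input: "hbfdbbe"
Sliding window (track last position of each char):
  Position 0 ('h'): window [0,0] length 1 -- new best
  Position 1 ('b'): window [0,1] length 2 -- new best
  Position 2 ('f'): window [0,2] length 3 -- new best
  Position 3 ('d'): window [0,3] length 4 -- new best
  Position 4 ('b'): repeat (last at 1), move window start to 2
  Position 4 ('b'): window [2,4] length 3
  Position 5 ('b'): repeat (last at 4), move window start to 5
  Position 5 ('b'): window [5,5] length 1
  Position 6 ('e'): window [5,6] length 2
Longest substring with no repeats: "hbfd" with length 4

4


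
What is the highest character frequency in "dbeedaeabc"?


Input: dbeedaeabc
Character counts:
  'a': 2
  'b': 2
  'c': 1
  'd': 2
  'e': 3
Maximum frequency: 3

3


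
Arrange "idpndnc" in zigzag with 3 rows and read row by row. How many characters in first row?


Zigzag "idpndnc" into 3 rows:
Placing characters:
  'i' => row 0
  'd' => row 1
  'p' => row 2
  'n' => row 1
  'd' => row 0
  'n' => row 1
  'c' => row 2
Rows:
  Row 0: "id"
  Row 1: "dnn"
  Row 2: "pc"
First row length: 2

2


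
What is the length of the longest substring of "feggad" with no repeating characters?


Input: "feggad"
Sliding window (track last position of each char):
  Position 0 ('f'): window [0,0] length 1 -- new best
  Position 1 ('e'): window [0,1] length 2 -- new best
  Position 2 ('g'): window [0,2] length 3 -- new best
  Position 3 ('g'): repeat (last at 2), move window start to 3
  Position 3 ('g'): window [3,3] length 1
  Position 4 ('a'): window [3,4] length 2
  Position 5 ('d'): window [3,5] length 3
Longest substring with no repeats: "feg" with length 3

3


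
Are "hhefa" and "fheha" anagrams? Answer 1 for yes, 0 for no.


Strings: "hhefa", "fheha"
Sorted first:  aefhh
Sorted second: aefhh
Sorted forms match => anagrams

1


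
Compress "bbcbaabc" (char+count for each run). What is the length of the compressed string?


Input: bbcbaabc
Runs:
  'b' x 2 => "b2"
  'c' x 1 => "c1"
  'b' x 1 => "b1"
  'a' x 2 => "a2"
  'b' x 1 => "b1"
  'c' x 1 => "c1"
Compressed: "b2c1b1a2b1c1"
Compressed length: 12

12


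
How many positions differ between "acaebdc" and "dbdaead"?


Comparing "acaebdc" and "dbdaead" position by position:
  Position 0: 'a' vs 'd' => DIFFER
  Position 1: 'c' vs 'b' => DIFFER
  Position 2: 'a' vs 'd' => DIFFER
  Position 3: 'e' vs 'a' => DIFFER
  Position 4: 'b' vs 'e' => DIFFER
  Position 5: 'd' vs 'a' => DIFFER
  Position 6: 'c' vs 'd' => DIFFER
Positions that differ: 7

7


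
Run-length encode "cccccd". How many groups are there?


Input: cccccd
Scanning for consecutive runs:
  Group 1: 'c' x 5 (positions 0-4)
  Group 2: 'd' x 1 (positions 5-5)
Total groups: 2

2


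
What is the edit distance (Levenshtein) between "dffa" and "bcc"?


Computing edit distance: "dffa" -> "bcc"
DP table:
           b    c    c
      0    1    2    3
  d   1    1    2    3
  f   2    2    2    3
  f   3    3    3    3
  a   4    4    4    4
Edit distance = dp[4][3] = 4

4


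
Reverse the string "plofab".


Input: plofab
Reading characters right to left:
  Position 5: 'b'
  Position 4: 'a'
  Position 3: 'f'
  Position 2: 'o'
  Position 1: 'l'
  Position 0: 'p'
Reversed: bafolp

bafolp


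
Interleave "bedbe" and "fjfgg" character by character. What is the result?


Interleaving "bedbe" and "fjfgg":
  Position 0: 'b' from first, 'f' from second => "bf"
  Position 1: 'e' from first, 'j' from second => "ej"
  Position 2: 'd' from first, 'f' from second => "df"
  Position 3: 'b' from first, 'g' from second => "bg"
  Position 4: 'e' from first, 'g' from second => "eg"
Result: bfejdfbgeg

bfejdfbgeg


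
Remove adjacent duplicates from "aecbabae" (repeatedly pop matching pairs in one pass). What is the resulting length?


Input: aecbabae
Stack-based adjacent duplicate removal:
  Read 'a': push. Stack: a
  Read 'e': push. Stack: ae
  Read 'c': push. Stack: aec
  Read 'b': push. Stack: aecb
  Read 'a': push. Stack: aecba
  Read 'b': push. Stack: aecbab
  Read 'a': push. Stack: aecbaba
  Read 'e': push. Stack: aecbabae
Final stack: "aecbabae" (length 8)

8
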